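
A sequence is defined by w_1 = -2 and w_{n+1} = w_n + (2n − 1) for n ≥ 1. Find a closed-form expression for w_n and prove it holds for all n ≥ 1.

Claim: w_n = n^2 − 2n − 1.

Base case: w_1 = -2, and 1^2 − 2·1 − 1 = -2.
Assume w_m = m^2 − 2m − 1.
Then w_{m+1} = w_m + (2m − 1) = (m^2 − 2m − 1) + (2m − 1) = m^2 − 2,
and (m+1)^2 − 2·(m+1) − 1 = m^2 − 2.
Hence w_n = n^2 − 2n − 1 for every n ≥ 1, by induction.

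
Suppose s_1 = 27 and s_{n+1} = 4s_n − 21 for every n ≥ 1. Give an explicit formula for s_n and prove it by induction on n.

Claim: s_n = 5·4^n + 7.

Base case: s_1 = 27, and 5·4^1 + 7 = 20 + 7 = 27.
Assume s_k = 5·4^k + 7 for some k ≥ 1.
Then s_{k+1} = 4s_k − 21 = 4·(5·4^k + 7) − 21 = 20·4^k + 28 − 21 = 5·4^{k+1} + 7.
So the formula holds for k+1, and by induction s_n = 5·4^n + 7 for all n ≥ 1.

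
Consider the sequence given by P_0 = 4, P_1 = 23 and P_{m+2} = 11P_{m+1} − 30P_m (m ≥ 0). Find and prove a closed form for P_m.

Claim: P_m = 3·6^m + 5^m.

Base cases: P_0 = 4 and 3·6^0 + 5^0 = 4; P_1 = 23 and 3·6^1 + 5^1 = 23.
Assume P_i = 3·6^i + 5^i for all 0 ≤ i ≤ j, where j ≥ 1.
Then P_{j+1} = 11P_j − 30P_{j−1} = 11·(3·6^j + 5^j) − 30·(3·6^{j−1} + 5^{j−1}) = 3·(11·6 − 30)6^{j−1} + (11·5 − 30)5^{j−1} = 108·6^{j−1} + 25·5^{j−1} = 3·6^{j+1} + 5^{j+1}.
By strong induction, P_m = 3·6^m + 5^m for all m ≥ 0.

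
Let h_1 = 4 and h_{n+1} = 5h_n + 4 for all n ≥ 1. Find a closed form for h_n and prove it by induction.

Claim: h_n = 5^n − 1.

Base case: h_1 = 4, and 5^1 − 1 = 5 − 1 = 4.
Assume h_j = 5^j − 1 for some j ≥ 1.
Then h_{j+1} = 5h_j + 4 = 5·(5^j − 1) + 4 = 5^{j+1} − 5 + 4 = 5^{j+1} − 1.
So the formula holds for j+1, and by induction h_n = 5^n − 1 for all n ≥ 1.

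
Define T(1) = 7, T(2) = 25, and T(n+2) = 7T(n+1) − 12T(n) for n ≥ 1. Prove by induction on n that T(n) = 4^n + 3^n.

Base cases: T(1) = 7 and 4^1 + 3^1 = 7; T(2) = 25 and 4^2 + 3^2 = 25.
Assume T(j) = 4^j + 3^j for all 1 ≤ j ≤ k, where k ≥ 2.
Then T(k+1) = 7T(k) − 12T(k−1) = 7·(4^k + 3^k) − 12·(4^{k−1} + 3^{k−1}) = (7·4 − 12)4^{k−1} + (7·3 − 12)3^{k−1} = 16·4^{k−1} + 9·3^{k−1} = 4^{k+1} + 3^{k+1}.
Hence T(n) = 4^n + 3^n for every n ≥ 1, by strong induction.

T(n) = 4^n + 3^n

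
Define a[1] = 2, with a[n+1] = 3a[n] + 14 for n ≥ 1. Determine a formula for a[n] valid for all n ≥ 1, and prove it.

Claim: a[n] = 3^{n+1} − 7.

Base case: a[1] = 2, and 3^{1+1} − 7 = 9 − 7 = 2.
Assume a[j] = 3^{j+1} − 7 for some j ≥ 1.
Then a[j+1] = 3a[j] + 14 = 3·(3^{j+1} − 7) + 14 = 3^{j+2} − 21 + 14 = 3^{j+2} − 7.
By induction, a[n] = 3^{n+1} − 7 for all n ≥ 1.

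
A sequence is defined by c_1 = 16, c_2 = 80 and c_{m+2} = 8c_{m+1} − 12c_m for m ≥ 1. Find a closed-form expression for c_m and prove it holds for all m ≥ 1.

Claim: c_m = 2·6^m + 2·2^m.

Base cases: c_1 = 16 and 2·6^1 + 2·2^1 = 16; c_2 = 80 and 2·6^2 + 2·2^2 = 80.
Assume c_i = 2·6^i + 2·2^i for all 1 ≤ i ≤ j, where j ≥ 2.
Then c_{j+1} = 8c_j − 12c_{j−1} = 8·(2·6^j + 2·2^j) − 12·(2·6^{j−1} + 2·2^{j−1}) = 2·(8·6 − 12)6^{j−1} + 2·(8·2 − 12)2^{j−1} = 72·6^{j−1} + 8·2^{j−1} = 2·6^{j+1} + 2·2^{j+1}.
By strong induction, c_m = 2·6^m + 2·2^m for all m ≥ 1.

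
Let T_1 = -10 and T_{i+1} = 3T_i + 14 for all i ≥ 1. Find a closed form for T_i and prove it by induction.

Claim: T_i = -3^i − 7.

Base case: T_1 = -10, and -3^1 − 7 = -3 − 7 = -10.
Assume T_r = -3^r − 7 for some r ≥ 1.
Then T_{r+1} = 3T_r + 14 = 3·(-3^r − 7) + 14 = -3^{r+1} − 21 + 14 = -3^{r+1} − 7.
So the formula holds for r+1, and by induction T_i = -3^i − 7 for all i ≥ 1.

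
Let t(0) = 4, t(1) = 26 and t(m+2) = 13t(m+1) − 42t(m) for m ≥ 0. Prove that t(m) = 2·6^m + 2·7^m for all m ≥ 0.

Base cases: t(0) = 4 and 2·6^0 + 2·7^0 = 4; t(1) = 26 and 2·6^1 + 2·7^1 = 26.
Assume t(j) = 2·6^j + 2·7^j for all 0 ≤ j ≤ k, where k ≥ 1.
Then t(k+1) = 13t(k) − 42t(k−1) = 13·(2·6^k + 2·7^k) − 42·(2·6^{k−1} + 2·7^{k−1}) = 2·(13·6 − 42)6^{k−1} + 2·(13·7 − 42)7^{k−1} = 72·6^{k−1} + 98·7^{k−1} = 2·6^{k+1} + 2·7^{k+1}.
This completes the inductive step, so t(m) = 2·6^m + 2·7^m for all m ≥ 0.

t(m) = 2·6^m + 2·7^m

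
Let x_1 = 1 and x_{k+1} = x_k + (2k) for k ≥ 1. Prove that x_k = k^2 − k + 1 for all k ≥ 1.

Base case: x_1 = 1, and 1^2 − 1 + 1 = 1.
Assume x_m = m^2 − m + 1.
Then x_{m+1} = x_m + (2m) = (m^2 − m + 1) + (2m) = m^2 + m + 1,
and (m+1)^2 − (m+1) + 1 = m^2 + m + 1.
Hence x_k = k^2 − k + 1 for every k ≥ 1, by induction.

x_k = k^2 − k + 1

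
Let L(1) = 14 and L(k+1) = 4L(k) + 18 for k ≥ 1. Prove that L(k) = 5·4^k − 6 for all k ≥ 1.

Base case: L(1) = 14, and 5·4^1 − 6 = 20 − 6 = 14.
Assume L(m) = 5·4^m − 6 for some m ≥ 1.
Then L(m+1) = 4L(m) + 18 = 4·(5·4^m − 6) + 18 = 20·4^m − 24 + 18 = 5·4^{m+1} − 6.
This completes the inductive step, so L(k) = 5·4^k − 6 for all k ≥ 1.

L(k) = 5·4^k − 6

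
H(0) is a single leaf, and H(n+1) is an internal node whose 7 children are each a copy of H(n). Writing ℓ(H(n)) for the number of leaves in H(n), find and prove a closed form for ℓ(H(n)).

Claim: ℓ(H(n)) = 7^n.

Base case: ℓ(H(0)) = 1, and 7^0 = 1.
Assume ℓ(H(m)) = 7^m.
Then ℓ(H(m+1)) = 7·ℓ(H(m)) = 7·7^m = 7^{m+1}.
Hence ℓ(H(n)) = 7^n for every n ≥ 0, by induction.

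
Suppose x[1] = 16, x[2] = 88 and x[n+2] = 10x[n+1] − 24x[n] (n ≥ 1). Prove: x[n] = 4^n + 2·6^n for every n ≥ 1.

Base cases: x[1] = 16 and 4^1 + 2·6^1 = 16; x[2] = 88 and 4^2 + 2·6^2 = 88.
Assume x[i] = 4^i + 2·6^i for all 1 ≤ i ≤ j, where j ≥ 2.
Then x[j+1] = 10x[j] − 24x[j−1] = 10·(4^j + 2·6^j) − 24·(4^{j−1} + 2·6^{j−1}) = (10·4 − 24)4^{j−1} + 2·(10·6 − 24)6^{j−1} = 16·4^{j−1} + 72·6^{j−1} = 4^{j+1} + 2·6^{j+1}.
This completes the inductive step, so x[n] = 4^n + 2·6^n for all n ≥ 1.

x[n] = 4^n + 2·6^n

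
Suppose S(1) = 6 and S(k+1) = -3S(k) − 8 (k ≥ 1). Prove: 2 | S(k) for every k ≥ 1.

Base case: S(1) = 6 = 2·3, so 2 | S(1).
Assume 2 | S(j), so S(j) = 2t for some integer t.
Then S(j+1) = -3S(j) − 8 = -3·(2t) − 8 = 2(-3t − 4), so 2 | S(j+1).
So the property holds for j+1, and by induction 2 | S(k) for all k ≥ 1.

2 | S(k)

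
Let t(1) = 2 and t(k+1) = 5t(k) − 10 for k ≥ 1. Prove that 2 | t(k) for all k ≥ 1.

Base case: t(1) = 2 = 2·1, so 2 | t(1).
Assume 2 | t(r), so t(r) = 2s for some integer s.
Then t(r+1) = 5t(r) − 10 = 5·(2s) − 10 = 2(5s − 5), so 2 | t(r+1).
By induction, 2 | t(k) for all k ≥ 1.

2 | t(k)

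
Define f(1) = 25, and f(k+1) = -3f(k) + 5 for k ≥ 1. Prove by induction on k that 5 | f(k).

Base case: f(1) = 25 = 5·5, so 5 | f(1).
Assume 5 | f(j), so f(j) = 5t for some integer t.
Then f(j+1) = -3f(j) + 5 = -3·(5t) + 5 = 5(-3t + 1), so 5 | f(j+1).
Hence 5 | f(k) for every k ≥ 1, by induction.

5 | f(k)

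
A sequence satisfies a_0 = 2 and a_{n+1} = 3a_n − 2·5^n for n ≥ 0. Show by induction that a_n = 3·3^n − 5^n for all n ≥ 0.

Base case: a_0 = 2, and 3·3^0 − 5^0 = 3 − 1 = 2.
Assume a_k = 3·3^k − 5^k for some k ≥ 0.
Then a_{k+1} = 3a_k − 2·5^k = 3·(3·3^k − 5^k) − 2·5^k = 3·3^{k+1} − 3·5^k − 2·5^k = 3·3^{k+1} − 5·5^k = 3·3^{k+1} − 5^{k+1}.
This completes the inductive step, so a_n = 3·3^n − 5^n for all n ≥ 0.

a_n = 3·3^n − 5^n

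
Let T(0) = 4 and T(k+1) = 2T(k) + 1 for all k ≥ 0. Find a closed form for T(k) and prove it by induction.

Claim: T(k) = 5·2^k − 1.

Base case: T(0) = 4, and 5·2^0 − 1 = 5 − 1 = 4.
Assume T(r) = 5·2^r − 1 for some r ≥ 0.
Then T(r+1) = 2T(r) + 1 = 2·(5·2^r − 1) + 1 = 10·2^r − 2 + 1 = 5·2^{r+1} − 1.
By induction, T(k) = 5·2^k − 1 for all k ≥ 0.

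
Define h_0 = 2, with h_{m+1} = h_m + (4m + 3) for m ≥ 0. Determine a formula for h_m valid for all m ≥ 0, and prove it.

Claim: h_m = 2m^2 + m + 2.

Base case: h_0 = 2, and 2·0^2 + 0 + 2 = 2.
Assume h_j = 2j^2 + j + 2.
Then h_{j+1} = h_j + (4j + 3) = (2j^2 + j + 2) + (4j + 3) = 2j^2 + 5j + 5,
and 2·(j+1)^2 + (j+1) + 2 = 2j^2 + 5j + 5.
This completes the inductive step, so h_m = 2m^2 + m + 2 for all m ≥ 0.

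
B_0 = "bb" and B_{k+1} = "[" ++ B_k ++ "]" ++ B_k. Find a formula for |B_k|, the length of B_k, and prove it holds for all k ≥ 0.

Claim: |B_k| = 2^{k+2} − 2.

Base case: |B_0| = 2, and 2^{0+2} − 2 = 2.
Assume |B_r| = 2^{r+2} − 2.
Then |B_{r+1}| = 1 + |B_r| + 1 + |B_r| = 2|B_r| + 2 = 2(2^{r+2} − 2) + 2 = 2^{r+3} − 4 + 2 = 2^{r+3} − 2.
By induction, |B_k| = 2^{k+2} − 2 for all k ≥ 0.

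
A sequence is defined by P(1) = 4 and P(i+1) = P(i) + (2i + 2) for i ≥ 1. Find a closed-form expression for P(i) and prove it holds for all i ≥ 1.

Claim: P(i) = i^2 + i + 2.

Base case: P(1) = 4, and 1^2 + 1 + 2 = 4.
Assume P(r) = r^2 + r + 2.
Then P(r+1) = P(r) + (2r + 2) = (r^2 + r + 2) + (2r + 2) = r^2 + 3r + 4,
and (r+1)^2 + (r+1) + 2 = r^2 + 3r + 4.
This completes the inductive step, so P(i) = i^2 + i + 2 for all i ≥ 1.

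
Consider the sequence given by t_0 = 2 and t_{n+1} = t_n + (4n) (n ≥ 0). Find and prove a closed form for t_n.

Claim: t_n = 2n^2 − 2n + 2.

Base case: t_0 = 2, and 2·0^2 − 2·0 + 2 = 2.
Assume t_j = 2j^2 − 2j + 2.
Then t_{j+1} = t_j + (4j) = (2j^2 − 2j + 2) + (4j) = 2j^2 + 2j + 2,
and 2·(j+1)^2 − 2·(j+1) + 2 = 2j^2 + 2j + 2.
Hence t_n = 2n^2 − 2n + 2 for every n ≥ 0, by induction.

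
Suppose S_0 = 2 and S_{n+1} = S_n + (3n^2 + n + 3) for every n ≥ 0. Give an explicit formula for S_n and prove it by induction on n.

Claim: S_n = n^3 − n^2 + 3n + 2.

Base case: S_0 = 2, and 0^3 − 0^2 + 3·0 + 2 = 2.
Assume S_k = k^3 − k^2 + 3k + 2.
Then S_{k+1} = S_k + (3k^2 + k + 3) = (k^3 − k^2 + 3k + 2) + (3k^2 + k + 3) = k^3 + 2k^2 + 4k + 5,
and (k+1)^3 − (k+1)^2 + 3·(k+1) + 2 = k^3 + 2k^2 + 4k + 5.
By induction, S_n = n^3 − n^2 + 3n + 2 for all n ≥ 0.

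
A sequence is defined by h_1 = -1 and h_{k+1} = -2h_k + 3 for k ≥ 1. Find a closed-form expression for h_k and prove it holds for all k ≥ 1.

Claim: h_k = (-2)^k + 1.

Base case: h_1 = -1, and (-2)^1 + 1 = -2 + 1 = -1.
Assume h_j = (-2)^j + 1 for some j ≥ 1.
Then h_{j+1} = -2h_j + 3 = -2·((-2)^j + 1) + 3 = -2·(-2)^j − 2 + 3 = (-2)^{j+1} + 1.
This completes the inductive step, so h_k = (-2)^k + 1 for all k ≥ 1.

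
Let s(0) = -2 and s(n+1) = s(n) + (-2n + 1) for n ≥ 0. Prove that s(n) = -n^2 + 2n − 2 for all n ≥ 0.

Base case: s(0) = -2, and -0^2 + 2·0 − 2 = -2.
Assume s(j) = -j^2 + 2j − 2.
Then s(j+1) = s(j) + (-2j + 1) = (-j^2 + 2j − 2) + (-2j + 1) = -j^2 − 1,
and -(j+1)^2 + 2·(j+1) − 2 = -j^2 − 1.
By induction, s(n) = -n^2 + 2n − 2 for all n ≥ 0.

s(n) = -n^2 + 2n − 2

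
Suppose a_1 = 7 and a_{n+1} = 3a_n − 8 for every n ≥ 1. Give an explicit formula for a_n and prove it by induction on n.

Claim: a_n = 3^n + 4.

Base case: a_1 = 7, and 3^1 + 4 = 3 + 4 = 7.
Assume a_m = 3^m + 4 for some m ≥ 1.
Then a_{m+1} = 3a_m − 8 = 3·(3^m + 4) − 8 = 3^{m+1} + 12 − 8 = 3^{m+1} + 4.
This completes the inductive step, so a_n = 3^n + 4 for all n ≥ 1.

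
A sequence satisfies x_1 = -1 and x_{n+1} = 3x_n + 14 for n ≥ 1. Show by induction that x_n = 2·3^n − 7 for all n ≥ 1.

Base case: x_1 = -1, and 2·3^1 − 7 = 6 − 7 = -1.
Assume x_m = 2·3^m − 7 for some m ≥ 1.
Then x_{m+1} = 3x_m + 14 = 3·(2·3^m − 7) + 14 = 6·3^m − 21 + 14 = 2·3^{m+1} − 7.
So the formula holds for m+1, and by induction x_n = 2·3^n − 7 for all n ≥ 1.

x_n = 2·3^n − 7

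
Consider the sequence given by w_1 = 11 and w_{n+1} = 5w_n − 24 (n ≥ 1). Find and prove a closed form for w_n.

Claim: w_n = 5^n + 6.

Base case: w_1 = 11, and 5^1 + 6 = 5 + 6 = 11.
Assume w_r = 5^r + 6 for some r ≥ 1.
Then w_{r+1} = 5w_r − 24 = 5·(5^r + 6) − 24 = 5^{r+1} + 30 − 24 = 5^{r+1} + 6.
This completes the inductive step, so w_n = 5^n + 6 for all n ≥ 1.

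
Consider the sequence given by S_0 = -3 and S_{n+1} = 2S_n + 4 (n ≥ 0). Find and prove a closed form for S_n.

Claim: S_n = 2^n − 4.

Base case: S_0 = -3, and 2^0 − 4 = 1 − 4 = -3.
Assume S_j = 2^j − 4 for some j ≥ 0.
Then S_{j+1} = 2S_j + 4 = 2·(2^j − 4) + 4 = 2^{j+1} − 8 + 4 = 2^{j+1} − 4.
This completes the inductive step, so S_n = 2^n − 4 for all n ≥ 0.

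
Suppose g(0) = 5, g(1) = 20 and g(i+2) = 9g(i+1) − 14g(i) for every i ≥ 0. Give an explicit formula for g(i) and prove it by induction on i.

Claim: g(i) = 3·2^i + 2·7^i.

Base cases: g(0) = 5 and 3·2^0 + 2·7^0 = 5; g(1) = 20 and 3·2^1 + 2·7^1 = 20.
Assume g(j) = 3·2^j + 2·7^j for all 0 ≤ j ≤ r, where r ≥ 1.
Then g(r+1) = 9g(r) − 14g(r−1) = 9·(3·2^r + 2·7^r) − 14·(3·2^{r−1} + 2·7^{r−1}) = 3·(9·2 − 14)2^{r−1} + 2·(9·7 − 14)7^{r−1} = 12·2^{r−1} + 98·7^{r−1} = 3·2^{r+1} + 2·7^{r+1}.
So the formula holds for r+1, and by strong induction g(i) = 3·2^i + 2·7^i for all i ≥ 0.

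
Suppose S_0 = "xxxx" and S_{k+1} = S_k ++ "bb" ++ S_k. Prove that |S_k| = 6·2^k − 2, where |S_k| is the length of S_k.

Base case: |S_0| = 4, and 6·2^0 − 2 = 4.
Assume |S_r| = 6·2^r − 2.
Then |S_{r+1}| = |S_r| + 2 + |S_r| = 2|S_r| + 2 = 2(6·2^r − 2) + 2 = 6·2^{r+1} − 4 + 2 = 6·2^{r+1} − 2.
Hence |S_k| = 6·2^k − 2 for every k ≥ 0, by induction.

|S_k| = 6·2^k − 2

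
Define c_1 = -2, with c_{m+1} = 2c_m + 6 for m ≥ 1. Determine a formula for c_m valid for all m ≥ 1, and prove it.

Claim: c_m = 2^{m+1} − 6.

Base case: c_1 = -2, and 2^{1+1} − 6 = 4 − 6 = -2.
Assume c_j = 2^{j+1} − 6 for some j ≥ 1.
Then c_{j+1} = 2c_j + 6 = 2·(2^{j+1} − 6) + 6 = 2^{j+2} − 12 + 6 = 2^{j+2} − 6.
So the formula holds for j+1, and by induction c_m = 2^{m+1} − 6 for all m ≥ 1.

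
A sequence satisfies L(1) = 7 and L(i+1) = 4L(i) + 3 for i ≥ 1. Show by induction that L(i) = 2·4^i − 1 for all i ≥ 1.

Base case: L(1) = 7, and 2·4^1 − 1 = 8 − 1 = 7.
Assume L(j) = 2·4^j − 1 for some j ≥ 1.
Then L(j+1) = 4L(j) + 3 = 4·(2·4^j − 1) + 3 = 8·4^j − 4 + 3 = 2·4^{j+1} − 1.
Hence L(i) = 2·4^i − 1 for every i ≥ 1, by induction.

L(i) = 2·4^i − 1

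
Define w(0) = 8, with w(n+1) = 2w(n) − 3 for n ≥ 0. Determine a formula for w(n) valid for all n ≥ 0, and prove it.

Claim: w(n) = 5·2^n + 3.

Base case: w(0) = 8, and 5·2^0 + 3 = 5 + 3 = 8.
Assume w(r) = 5·2^r + 3 for some r ≥ 0.
Then w(r+1) = 2w(r) − 3 = 2·(5·2^r + 3) − 3 = 10·2^r + 6 − 3 = 5·2^{r+1} + 3.
So the formula holds for r+1, and by induction w(n) = 5·2^n + 3 for all n ≥ 0.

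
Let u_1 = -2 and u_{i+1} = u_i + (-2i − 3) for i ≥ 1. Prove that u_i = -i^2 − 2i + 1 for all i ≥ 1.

Base case: u_1 = -2, and -1^2 − 2·1 + 1 = -2.
Assume u_r = -r^2 − 2r + 1.
Then u_{r+1} = u_r + (-2r − 3) = (-r^2 − 2r + 1) + (-2r − 3) = -r^2 − 4r − 2,
and -(r+1)^2 − 2·(r+1) + 1 = -r^2 − 4r − 2.
This completes the inductive step, so u_i = -i^2 − 2i + 1 for all i ≥ 1.

u_i = -i^2 − 2i + 1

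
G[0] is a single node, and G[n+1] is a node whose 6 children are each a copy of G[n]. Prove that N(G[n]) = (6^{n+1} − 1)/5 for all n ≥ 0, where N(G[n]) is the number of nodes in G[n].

Base case: N(G[0]) = 1, and (6^{0+1} − 1)/5 = 1.
Assume N(G[j]) = (6^{j+1} − 1)/5.
Then N(G[j+1]) = 1 + 6N(G[j]) = 1 + 6·(6^{j+1} − 1)/5 = 1 + (6^{j+2} − 6)/5 = (5 + 6^{j+2} − 6)/5 = (6^{j+2} − 1)/5.
Hence N(G[n]) = (6^{n+1} − 1)/5 for every n ≥ 0, by induction.

N(G[n]) = (6^{n+1} − 1)/5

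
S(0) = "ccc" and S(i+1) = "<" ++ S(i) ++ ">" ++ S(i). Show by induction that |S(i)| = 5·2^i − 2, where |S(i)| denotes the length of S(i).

Base case: |S(0)| = 3, and 5·2^0 − 2 = 3.
Assume |S(k)| = 5·2^k − 2.
Then |S(k+1)| = 1 + |S(k)| + 1 + |S(k)| = 2|S(k)| + 2 = 2(5·2^k − 2) + 2 = 5·2^{k+1} − 4 + 2 = 5·2^{k+1} − 2.
So the formula holds for k+1, and by induction |S(i)| = 5·2^i − 2 for all i ≥ 0.

|S(i)| = 5·2^i − 2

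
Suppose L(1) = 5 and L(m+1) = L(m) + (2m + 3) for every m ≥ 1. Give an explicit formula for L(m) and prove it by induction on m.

Claim: L(m) = m^2 + 2m + 2.

Base case: L(1) = 5, and 1^2 + 2·1 + 2 = 5.
Assume L(r) = r^2 + 2r + 2.
Then L(r+1) = L(r) + (2r + 3) = (r^2 + 2r + 2) + (2r + 3) = r^2 + 4r + 5,
and (r+1)^2 + 2·(r+1) + 2 = r^2 + 4r + 5.
Hence L(m) = m^2 + 2m + 2 for every m ≥ 1, by induction.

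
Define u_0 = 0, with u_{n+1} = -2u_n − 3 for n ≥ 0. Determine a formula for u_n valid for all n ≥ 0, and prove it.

Claim: u_n = (-2)^n − 1.

Base case: u_0 = 0, and (-2)^0 − 1 = 1 − 1 = 0.
Assume u_j = (-2)^j − 1 for some j ≥ 0.
Then u_{j+1} = -2u_j − 3 = -2·((-2)^j − 1) − 3 = -2·(-2)^j + 2 − 3 = (-2)^{j+1} − 1.
By induction, u_n = (-2)^n − 1 for all n ≥ 0.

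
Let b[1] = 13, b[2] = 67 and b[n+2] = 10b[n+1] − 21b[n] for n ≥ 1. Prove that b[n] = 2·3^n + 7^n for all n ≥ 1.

Base cases: b[1] = 13 and 2·3^1 + 7^1 = 13; b[2] = 67 and 2·3^2 + 7^2 = 67.
Assume b[j] = 2·3^j + 7^j for all 1 ≤ j ≤ k, where k ≥ 2.
Then b[k+1] = 10b[k] − 21b[k−1] = 10·(2·3^k + 7^k) − 21·(2·3^{k−1} + 7^{k−1}) = 2·(10·3 − 21)3^{k−1} + (10·7 − 21)7^{k−1} = 18·3^{k−1} + 49·7^{k−1} = 2·3^{k+1} + 7^{k+1}.
So the formula holds for k+1, and by strong induction b[n] = 2·3^n + 7^n for all n ≥ 1.

b[n] = 2·3^n + 7^n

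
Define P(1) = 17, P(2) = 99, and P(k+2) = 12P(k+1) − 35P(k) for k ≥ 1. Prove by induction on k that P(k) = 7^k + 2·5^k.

Base cases: P(1) = 17 and 7^1 + 2·5^1 = 17; P(2) = 99 and 7^2 + 2·5^2 = 99.
Assume P(j) = 7^j + 2·5^j for all 1 ≤ j ≤ m, where m ≥ 2.
Then P(m+1) = 12P(m) − 35P(m−1) = 12·(7^m + 2·5^m) − 35·(7^{m−1} + 2·5^{m−1}) = (12·7 − 35)7^{m−1} + 2·(12·5 − 35)5^{m−1} = 49·7^{m−1} + 50·5^{m−1} = 7^{m+1} + 2·5^{m+1}.
Hence P(k) = 7^k + 2·5^k for every k ≥ 1, by strong induction.

P(k) = 7^k + 2·5^k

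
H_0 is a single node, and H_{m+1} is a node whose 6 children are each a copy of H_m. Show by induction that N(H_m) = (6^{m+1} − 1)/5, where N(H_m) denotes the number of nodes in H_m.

Base case: N(H_0) = 1, and (6^{0+1} − 1)/5 = 1.
Assume N(H_r) = (6^{r+1} − 1)/5.
Then N(H_{r+1}) = 1 + 6N(H_r) = 1 + 6·(6^{r+1} − 1)/5 = 1 + (6^{r+2} − 6)/5 = (5 + 6^{r+2} − 6)/5 = (6^{r+2} − 1)/5.
Hence N(H_m) = (6^{m+1} − 1)/5 for every m ≥ 0, by induction.

N(H_m) = (6^{m+1} − 1)/5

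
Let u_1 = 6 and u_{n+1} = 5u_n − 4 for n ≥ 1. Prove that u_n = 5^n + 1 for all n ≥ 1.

Base case: u_1 = 6, and 5^1 + 1 = 5 + 1 = 6.
Assume u_m = 5^m + 1 for some m ≥ 1.
Then u_{m+1} = 5u_m − 4 = 5·(5^m + 1) − 4 = 5^{m+1} + 5 − 4 = 5^{m+1} + 1.
Hence u_n = 5^n + 1 for every n ≥ 1, by induction.

u_n = 5^n + 1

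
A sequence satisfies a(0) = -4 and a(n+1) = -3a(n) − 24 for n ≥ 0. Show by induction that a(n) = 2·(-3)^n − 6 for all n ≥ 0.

Base case: a(0) = -4, and 2·(-3)^0 − 6 = 2 − 6 = -4.
Assume a(r) = 2·(-3)^r − 6 for some r ≥ 0.
Then a(r+1) = -3a(r) − 24 = -3·(2·(-3)^r − 6) − 24 = -6·(-3)^r + 18 − 24 = 2·(-3)^{r+1} − 6.
This completes the inductive step, so a(n) = 2·(-3)^n − 6 for all n ≥ 0.

a(n) = 2·(-3)^n − 6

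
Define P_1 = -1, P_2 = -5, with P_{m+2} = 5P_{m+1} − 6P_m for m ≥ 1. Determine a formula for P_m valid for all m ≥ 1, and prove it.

Claim: P_m = -3^m + 2^m.

Base cases: P_1 = -1 and -3^1 + 2^1 = -1; P_2 = -5 and -3^2 + 2^2 = -5.
Assume P_j = -3^j + 2^j for all 1 ≤ j ≤ r, where r ≥ 2.
Then P_{r+1} = 5P_r − 6P_{r−1} = 5·(-3^r + 2^r) − 6·(-3^{r−1} + 2^{r−1}) = -(5·3 − 6)3^{r−1} + (5·2 − 6)2^{r−1} = -9·3^{r−1} + 4·2^{r−1} = -3^{r+1} + 2^{r+1}.
So the formula holds for r+1, and by strong induction P_m = -3^m + 2^m for all m ≥ 1.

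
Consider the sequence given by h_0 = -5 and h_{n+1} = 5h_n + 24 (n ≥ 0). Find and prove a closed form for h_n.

Claim: h_n = 5^n − 6.

Base case: h_0 = -5, and 5^0 − 6 = 1 − 6 = -5.
Assume h_j = 5^j − 6 for some j ≥ 0.
Then h_{j+1} = 5h_j + 24 = 5·(5^j − 6) + 24 = 5^{j+1} − 30 + 24 = 5^{j+1} − 6.
This completes the inductive step, so h_n = 5^n − 6 for all n ≥ 0.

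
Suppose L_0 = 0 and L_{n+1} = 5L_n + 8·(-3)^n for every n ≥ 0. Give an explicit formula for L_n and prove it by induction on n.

Claim: L_n = 5^n − (-3)^n.

Base case: L_0 = 0, and 5^0 − (-3)^0 = 1 − 1 = 0.
Assume L_k = 5^k − (-3)^k for some k ≥ 0.
Then L_{k+1} = 5L_k + 8·(-3)^k = 5·(5^k − (-3)^k) + 8·(-3)^k = 5^{k+1} − 5·(-3)^k + 8·(-3)^k = 5^{k+1} + 3·(-3)^k = 5^{k+1} − (-3)^{k+1}.
This completes the inductive step, so L_n = 5^n − (-3)^n for all n ≥ 0.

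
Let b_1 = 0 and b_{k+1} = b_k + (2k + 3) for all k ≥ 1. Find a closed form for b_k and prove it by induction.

Claim: b_k = k^2 + 2k − 3.

Base case: b_1 = 0, and 1^2 + 2·1 − 3 = 0.
Assume b_j = j^2 + 2j − 3.
Then b_{j+1} = b_j + (2j + 3) = (j^2 + 2j − 3) + (2j + 3) = j^2 + 4j,
and (j+1)^2 + 2·(j+1) − 3 = j^2 + 4j.
By induction, b_k = k^2 + 2k − 3 for all k ≥ 1.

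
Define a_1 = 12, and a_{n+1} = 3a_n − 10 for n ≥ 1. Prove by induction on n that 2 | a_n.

Base case: a_1 = 12 = 2·6, so 2 | a_1.
Assume 2 | a_m, so a_m = 2t for some integer t.
Then a_{m+1} = 3a_m − 10 = 3·(2t) − 10 = 2(3t − 5), so 2 | a_{m+1}.
By induction, 2 | a_n for all n ≥ 1.

2 | a_n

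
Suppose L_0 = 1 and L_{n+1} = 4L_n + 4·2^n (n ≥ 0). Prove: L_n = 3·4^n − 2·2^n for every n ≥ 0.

Base case: L_0 = 1, and 3·4^0 − 2·2^0 = 3 − 2 = 1.
Assume L_m = 3·4^m − 2·2^m for some m ≥ 0.
Then L_{m+1} = 4L_m + 4·2^m = 4·(3·4^m − 2·2^m) + 4·2^m = 3·4^{m+1} − 8·2^m + 4·2^m = 3·4^{m+1} − 4·2^m = 3·4^{m+1} − 2·2^{m+1}.
So the formula holds for m+1, and by induction L_n = 3·4^n − 2·2^n for all n ≥ 0.

L_n = 3·4^n − 2·2^n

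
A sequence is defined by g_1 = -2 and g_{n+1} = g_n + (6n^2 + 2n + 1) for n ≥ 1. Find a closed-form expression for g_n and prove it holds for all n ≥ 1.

Claim: g_n = 2n^3 − 2n^2 + n − 3.

Base case: g_1 = -2, and 2·1^3 − 2·1^2 + 1 − 3 = -2.
Assume g_j = 2j^3 − 2j^2 + j − 3.
Then g_{j+1} = g_j + (6j^2 + 2j + 1) = (2j^3 − 2j^2 + j − 3) + (6j^2 + 2j + 1) = 2j^3 + 4j^2 + 3j − 2,
and 2·(j+1)^3 − 2·(j+1)^2 + (j+1) − 3 = 2j^3 + 4j^2 + 3j − 2.
This completes the inductive step, so g_n = 2n^3 − 2n^2 + n − 3 for all n ≥ 1.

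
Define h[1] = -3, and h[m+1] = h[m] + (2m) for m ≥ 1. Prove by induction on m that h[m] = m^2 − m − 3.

Base case: h[1] = -3, and 1^2 − 1 − 3 = -3.
Assume h[j] = j^2 − j − 3.
Then h[j+1] = h[j] + (2j) = (j^2 − j − 3) + (2j) = j^2 + j − 3,
and (j+1)^2 − (j+1) − 3 = j^2 + j − 3.
Hence h[m] = m^2 − m − 3 for every m ≥ 1, by induction.

h[m] = m^2 − m − 3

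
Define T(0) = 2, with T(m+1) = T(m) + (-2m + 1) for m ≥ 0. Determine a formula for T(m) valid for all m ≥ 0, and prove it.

Claim: T(m) = -m^2 + 2m + 2.

Base case: T(0) = 2, and -0^2 + 2·0 + 2 = 2.
Assume T(k) = -k^2 + 2k + 2.
Then T(k+1) = T(k) + (-2k + 1) = (-k^2 + 2k + 2) + (-2k + 1) = -k^2 + 3,
and -(k+1)^2 + 2·(k+1) + 2 = -k^2 + 3.
Hence T(m) = -m^2 + 2m + 2 for every m ≥ 0, by induction.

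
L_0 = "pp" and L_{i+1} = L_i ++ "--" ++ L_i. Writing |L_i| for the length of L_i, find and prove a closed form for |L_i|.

Claim: |L_i| = 2^{i+2} − 2.

Base case: |L_0| = 2, and 2^{0+2} − 2 = 2.
Assume |L_r| = 2^{r+2} − 2.
Then |L_{r+1}| = |L_r| + 2 + |L_r| = 2|L_r| + 2 = 2(2^{r+2} − 2) + 2 = 2^{r+3} − 4 + 2 = 2^{r+3} − 2.
By induction, |L_i| = 2^{i+2} − 2 for all i ≥ 0.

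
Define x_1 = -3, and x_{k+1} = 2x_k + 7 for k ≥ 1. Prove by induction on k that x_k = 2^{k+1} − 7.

Base case: x_1 = -3, and 2^{1+1} − 7 = 4 − 7 = -3.
Assume x_j = 2^{j+1} − 7 for some j ≥ 1.
Then x_{j+1} = 2x_j + 7 = 2·(2^{j+1} − 7) + 7 = 2^{j+2} − 14 + 7 = 2^{j+2} − 7.
By induction, x_k = 2^{k+1} − 7 for all k ≥ 1.

x_k = 2^{k+1} − 7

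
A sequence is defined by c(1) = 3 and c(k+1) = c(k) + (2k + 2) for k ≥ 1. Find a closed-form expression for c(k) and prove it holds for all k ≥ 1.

Claim: c(k) = k^2 + k + 1.

Base case: c(1) = 3, and 1^2 + 1 + 1 = 3.
Assume c(r) = r^2 + r + 1.
Then c(r+1) = c(r) + (2r + 2) = (r^2 + r + 1) + (2r + 2) = r^2 + 3r + 3,
and (r+1)^2 + (r+1) + 1 = r^2 + 3r + 3.
This completes the inductive step, so c(k) = k^2 + k + 1 for all k ≥ 1.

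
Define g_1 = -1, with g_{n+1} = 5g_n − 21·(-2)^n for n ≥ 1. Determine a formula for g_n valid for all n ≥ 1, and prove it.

Claim: g_n = 5^n + 3·(-2)^n.

Base case: g_1 = -1, and 5^1 + 3·(-2)^1 = 5 − 6 = -1.
Assume g_k = 5^k + 3·(-2)^k for some k ≥ 1.
Then g_{k+1} = 5g_k − 21·(-2)^k = 5·(5^k + 3·(-2)^k) − 21·(-2)^k = 5^{k+1} + 15·(-2)^k − 21·(-2)^k = 5^{k+1} − 6·(-2)^k = 5^{k+1} + 3·(-2)^{k+1}.
By induction, g_n = 5^n + 3·(-2)^n for all n ≥ 1.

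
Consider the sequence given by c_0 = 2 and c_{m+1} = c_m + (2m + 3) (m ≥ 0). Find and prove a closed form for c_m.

Claim: c_m = m^2 + 2m + 2.

Base case: c_0 = 2, and 0^2 + 2·0 + 2 = 2.
Assume c_r = r^2 + 2r + 2.
Then c_{r+1} = c_r + (2r + 3) = (r^2 + 2r + 2) + (2r + 3) = r^2 + 4r + 5,
and (r+1)^2 + 2·(r+1) + 2 = r^2 + 4r + 5.
By induction, c_m = m^2 + 2m + 2 for all m ≥ 0.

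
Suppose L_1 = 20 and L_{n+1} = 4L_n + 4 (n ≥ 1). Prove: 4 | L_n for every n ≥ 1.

Base case: L_1 = 20 = 4·5, so 4 | L_1.
Assume 4 | L_m, so L_m = 4t for some integer t.
Then L_{m+1} = 4L_m + 4 = 4·(4t) + 4 = 4(4t + 1), so 4 | L_{m+1}.
Hence 4 | L_n for every n ≥ 1, by induction.

4 | L_n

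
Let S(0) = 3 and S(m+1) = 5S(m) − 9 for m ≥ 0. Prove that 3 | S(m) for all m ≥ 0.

Base case: S(0) = 3 = 3·1, so 3 | S(0).
Assume 3 | S(j), so S(j) = 3t for some integer t.
Then S(j+1) = 5S(j) − 9 = 5·(3t) − 9 = 3(5t − 3), so 3 | S(j+1).
By induction, 3 | S(m) for all m ≥ 0.

3 | S(m)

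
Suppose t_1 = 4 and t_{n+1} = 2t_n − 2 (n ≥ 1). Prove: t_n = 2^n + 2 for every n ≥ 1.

Base case: t_1 = 4, and 2^1 + 2 = 2 + 2 = 4.
Assume t_k = 2^k + 2 for some k ≥ 1.
Then t_{k+1} = 2t_k − 2 = 2·(2^k + 2) − 2 = 2^{k+1} + 4 − 2 = 2^{k+1} + 2.
Hence t_n = 2^n + 2 for every n ≥ 1, by induction.

t_n = 2^n + 2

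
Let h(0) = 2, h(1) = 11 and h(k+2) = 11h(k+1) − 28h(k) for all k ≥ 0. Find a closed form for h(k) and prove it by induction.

Claim: h(k) = 7^k + 4^k.

Base cases: h(0) = 2 and 7^0 + 4^0 = 2; h(1) = 11 and 7^1 + 4^1 = 11.
Assume h(i) = 7^i + 4^i for all 0 ≤ i ≤ j, where j ≥ 1.
Then h(j+1) = 11h(j) − 28h(j−1) = 11·(7^j + 4^j) − 28·(7^{j−1} + 4^{j−1}) = (11·7 − 28)7^{j−1} + (11·4 − 28)4^{j−1} = 49·7^{j−1} + 16·4^{j−1} = 7^{j+1} + 4^{j+1}.
Hence h(k) = 7^k + 4^k for every k ≥ 0, by strong induction.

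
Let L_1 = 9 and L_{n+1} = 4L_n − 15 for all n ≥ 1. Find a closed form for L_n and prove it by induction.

Claim: L_n = 4^n + 5.

Base case: L_1 = 9, and 4^1 + 5 = 4 + 5 = 9.
Assume L_m = 4^m + 5 for some m ≥ 1.
Then L_{m+1} = 4L_m − 15 = 4·(4^m + 5) − 15 = 4^{m+1} + 20 − 15 = 4^{m+1} + 5.
This completes the inductive step, so L_n = 4^n + 5 for all n ≥ 1.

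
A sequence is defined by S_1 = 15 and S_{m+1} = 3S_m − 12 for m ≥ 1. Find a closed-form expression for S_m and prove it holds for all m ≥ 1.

Claim: S_m = 3^{m+1} + 6.

Base case: S_1 = 15, and 3^{1+1} + 6 = 9 + 6 = 15.
Assume S_k = 3^{k+1} + 6 for some k ≥ 1.
Then S_{k+1} = 3S_k − 12 = 3·(3^{k+1} + 6) − 12 = 3^{k+2} + 18 − 12 = 3^{k+2} + 6.
Hence S_m = 3^{m+1} + 6 for every m ≥ 1, by induction.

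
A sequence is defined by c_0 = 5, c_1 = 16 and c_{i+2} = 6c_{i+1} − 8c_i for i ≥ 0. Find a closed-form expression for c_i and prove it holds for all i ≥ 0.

Claim: c_i = 3·4^i + 2·2^i.

Base cases: c_0 = 5 and 3·4^0 + 2·2^0 = 5; c_1 = 16 and 3·4^1 + 2·2^1 = 16.
Assume c_j = 3·4^j + 2·2^j for all 0 ≤ j ≤ k, where k ≥ 1.
Then c_{k+1} = 6c_k − 8c_{k−1} = 6·(3·4^k + 2·2^k) − 8·(3·4^{k−1} + 2·2^{k−1}) = 3·(6·4 − 8)4^{k−1} + 2·(6·2 − 8)2^{k−1} = 48·4^{k−1} + 8·2^{k−1} = 3·4^{k+1} + 2·2^{k+1}.
This completes the inductive step, so c_i = 3·4^i + 2·2^i for all i ≥ 0.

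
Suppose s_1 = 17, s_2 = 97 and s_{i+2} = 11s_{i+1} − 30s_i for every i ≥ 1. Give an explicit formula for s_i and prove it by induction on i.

Claim: s_i = 2·6^i + 5^i.

Base cases: s_1 = 17 and 2·6^1 + 5^1 = 17; s_2 = 97 and 2·6^2 + 5^2 = 97.
Assume s_j = 2·6^j + 5^j for all 1 ≤ j ≤ r, where r ≥ 2.
Then s_{r+1} = 11s_r − 30s_{r−1} = 11·(2·6^r + 5^r) − 30·(2·6^{r−1} + 5^{r−1}) = 2·(11·6 − 30)6^{r−1} + (11·5 − 30)5^{r−1} = 72·6^{r−1} + 25·5^{r−1} = 2·6^{r+1} + 5^{r+1}.
So the formula holds for r+1, and by strong induction s_i = 2·6^i + 5^i for all i ≥ 1.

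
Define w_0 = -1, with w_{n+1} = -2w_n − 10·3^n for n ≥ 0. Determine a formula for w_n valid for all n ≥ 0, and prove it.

Claim: w_n = (-2)^n − 2·3^n.

Base case: w_0 = -1, and (-2)^0 − 2·3^0 = 1 − 2 = -1.
Assume w_k = (-2)^k − 2·3^k for some k ≥ 0.
Then w_{k+1} = -2w_k − 10·3^k = -2·((-2)^k − 2·3^k) − 10·3^k = (-2)^{k+1} + 4·3^k − 10·3^k = (-2)^{k+1} − 6·3^k = (-2)^{k+1} − 2·3^{k+1}.
By induction, w_n = (-2)^n − 2·3^n for all n ≥ 0.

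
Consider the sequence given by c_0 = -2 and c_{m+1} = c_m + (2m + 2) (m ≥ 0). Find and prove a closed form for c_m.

Claim: c_m = m^2 + m − 2.

Base case: c_0 = -2, and 0^2 + 0 − 2 = -2.
Assume c_j = j^2 + j − 2.
Then c_{j+1} = c_j + (2j + 2) = (j^2 + j − 2) + (2j + 2) = j^2 + 3j,
and (j+1)^2 + (j+1) − 2 = j^2 + 3j.
By induction, c_m = m^2 + m − 2 for all m ≥ 0.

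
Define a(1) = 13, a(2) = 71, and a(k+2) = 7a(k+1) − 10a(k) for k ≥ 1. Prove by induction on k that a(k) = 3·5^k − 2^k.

Base cases: a(1) = 13 and 3·5^1 − 2^1 = 13; a(2) = 71 and 3·5^2 − 2^2 = 71.
Assume a(i) = 3·5^i − 2^i for all 1 ≤ i ≤ j, where j ≥ 2.
Then a(j+1) = 7a(j) − 10a(j−1) = 7·(3·5^j − 2^j) − 10·(3·5^{j−1} − 2^{j−1}) = 3·(7·5 − 10)5^{j−1} − (7·2 − 10)2^{j−1} = 75·5^{j−1} − 4·2^{j−1} = 3·5^{j+1} − 2^{j+1}.
Hence a(k) = 3·5^k − 2^k for every k ≥ 1, by strong induction.

a(k) = 3·5^k − 2^k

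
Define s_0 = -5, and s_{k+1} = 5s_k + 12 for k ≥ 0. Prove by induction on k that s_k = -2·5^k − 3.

Base case: s_0 = -5, and -2·5^0 − 3 = -2 − 3 = -5.
Assume s_r = -2·5^r − 3 for some r ≥ 0.
Then s_{r+1} = 5s_r + 12 = 5·(-2·5^r − 3) + 12 = -10·5^r − 15 + 12 = -2·5^{r+1} − 3.
So the formula holds for r+1, and by induction s_k = -2·5^k − 3 for all k ≥ 0.

s_k = -2·5^k − 3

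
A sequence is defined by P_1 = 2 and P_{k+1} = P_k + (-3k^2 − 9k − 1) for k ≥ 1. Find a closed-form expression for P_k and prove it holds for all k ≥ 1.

Claim: P_k = -k^3 − 3k^2 + 3k + 3.

Base case: P_1 = 2, and -1^3 − 3·1^2 + 3·1 + 3 = 2.
Assume P_j = -j^3 − 3j^2 + 3j + 3.
Then P_{j+1} = P_j + (-3j^2 − 9j − 1) = (-j^3 − 3j^2 + 3j + 3) + (-3j^2 − 9j − 1) = -j^3 − 6j^2 − 6j + 2,
and -(j+1)^3 − 3·(j+1)^2 + 3·(j+1) + 3 = -j^3 − 6j^2 − 6j + 2.
By induction, P_k = -k^3 − 3k^2 + 3k + 3 for all k ≥ 1.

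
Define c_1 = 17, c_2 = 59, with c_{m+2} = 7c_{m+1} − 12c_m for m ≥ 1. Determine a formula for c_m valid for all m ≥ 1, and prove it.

Claim: c_m = 3·3^m + 2·4^m.

Base cases: c_1 = 17 and 3·3^1 + 2·4^1 = 17; c_2 = 59 and 3·3^2 + 2·4^2 = 59.
Assume c_j = 3·3^j + 2·4^j for all 1 ≤ j ≤ k, where k ≥ 2.
Then c_{k+1} = 7c_k − 12c_{k−1} = 7·(3·3^k + 2·4^k) − 12·(3·3^{k−1} + 2·4^{k−1}) = 3·(7·3 − 12)3^{k−1} + 2·(7·4 − 12)4^{k−1} = 27·3^{k−1} + 32·4^{k−1} = 3·3^{k+1} + 2·4^{k+1}.
By strong induction, c_m = 3·3^m + 2·4^m for all m ≥ 1.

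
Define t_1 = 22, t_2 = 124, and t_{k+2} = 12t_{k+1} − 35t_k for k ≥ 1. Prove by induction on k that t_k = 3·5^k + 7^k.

Base cases: t_1 = 22 and 3·5^1 + 7^1 = 22; t_2 = 124 and 3·5^2 + 7^2 = 124.
Assume t_j = 3·5^j + 7^j for all 1 ≤ j ≤ r, where r ≥ 2.
Then t_{r+1} = 12t_r − 35t_{r−1} = 12·(3·5^r + 7^r) − 35·(3·5^{r−1} + 7^{r−1}) = 3·(12·5 − 35)5^{r−1} + (12·7 − 35)7^{r−1} = 75·5^{r−1} + 49·7^{r−1} = 3·5^{r+1} + 7^{r+1}.
So the formula holds for r+1, and by strong induction t_k = 3·5^k + 7^k for all k ≥ 1.

t_k = 3·5^k + 7^k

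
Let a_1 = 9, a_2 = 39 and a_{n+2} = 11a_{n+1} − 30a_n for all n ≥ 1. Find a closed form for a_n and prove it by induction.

Claim: a_n = 3·5^n − 6^n.

Base cases: a_1 = 9 and 3·5^1 − 6^1 = 9; a_2 = 39 and 3·5^2 − 6^2 = 39.
Assume a_j = 3·5^j − 6^j for all 1 ≤ j ≤ r, where r ≥ 2.
Then a_{r+1} = 11a_r − 30a_{r−1} = 11·(3·5^r − 6^r) − 30·(3·5^{r−1} − 6^{r−1}) = 3·(11·5 − 30)5^{r−1} − (11·6 − 30)6^{r−1} = 75·5^{r−1} − 36·6^{r−1} = 3·5^{r+1} − 6^{r+1}.
Hence a_n = 3·5^n − 6^n for every n ≥ 1, by strong induction.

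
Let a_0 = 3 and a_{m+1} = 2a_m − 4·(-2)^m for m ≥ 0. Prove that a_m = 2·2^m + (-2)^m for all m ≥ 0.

Base case: a_0 = 3, and 2·2^0 + (-2)^0 = 2 + 1 = 3.
Assume a_r = 2·2^r + (-2)^r for some r ≥ 0.
Then a_{r+1} = 2a_r − 4·(-2)^r = 2·(2·2^r + (-2)^r) − 4·(-2)^r = 2·2^{r+1} + 2·(-2)^r − 4·(-2)^r = 2·2^{r+1} − 2·(-2)^r = 2·2^{r+1} + (-2)^{r+1}.
This completes the inductive step, so a_m = 2·2^m + (-2)^m for all m ≥ 0.

a_m = 2·2^m + (-2)^m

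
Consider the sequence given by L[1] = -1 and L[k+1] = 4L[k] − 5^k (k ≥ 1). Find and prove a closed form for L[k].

Claim: L[k] = 4^k − 5^k.

Base case: L[1] = -1, and 4^1 − 5^1 = 4 − 5 = -1.
Assume L[r] = 4^r − 5^r for some r ≥ 1.
Then L[r+1] = 4L[r] − 5^r = 4·(4^r − 5^r) − 5^r = 4^{r+1} − 4·5^r − 5^r = 4^{r+1} − 5·5^r = 4^{r+1} − 5^{r+1}.
By induction, L[k] = 4^k − 5^k for all k ≥ 1.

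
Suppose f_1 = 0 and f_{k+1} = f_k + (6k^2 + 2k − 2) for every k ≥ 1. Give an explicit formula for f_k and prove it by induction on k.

Claim: f_k = 2k^3 − 2k^2 − 2k + 2.

Base case: f_1 = 0, and 2·1^3 − 2·1^2 − 2·1 + 2 = 0.
Assume f_r = 2r^3 − 2r^2 − 2r + 2.
Then f_{r+1} = f_r + (6r^2 + 2r − 2) = (2r^3 − 2r^2 − 2r + 2) + (6r^2 + 2r − 2) = 2r^3 + 4r^2,
and 2·(r+1)^3 − 2·(r+1)^2 − 2·(r+1) + 2 = 2r^3 + 4r^2.
By induction, f_k = 2k^3 − 2k^2 − 2k + 2 for all k ≥ 1.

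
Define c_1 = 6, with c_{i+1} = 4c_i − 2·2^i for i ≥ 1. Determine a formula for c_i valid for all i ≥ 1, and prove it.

Claim: c_i = 4^i + 2^i.

Base case: c_1 = 6, and 4^1 + 2^1 = 4 + 2 = 6.
Assume c_m = 4^m + 2^m for some m ≥ 1.
Then c_{m+1} = 4c_m − 2·2^m = 4·(4^m + 2^m) − 2·2^m = 4^{m+1} + 4·2^m − 2·2^m = 4^{m+1} + 2·2^m = 4^{m+1} + 2^{m+1}.
By induction, c_i = 4^i + 2^i for all i ≥ 1.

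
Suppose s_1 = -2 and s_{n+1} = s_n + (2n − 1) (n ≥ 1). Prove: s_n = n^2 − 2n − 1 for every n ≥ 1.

Base case: s_1 = -2, and 1^2 − 2·1 − 1 = -2.
Assume s_j = j^2 − 2j − 1.
Then s_{j+1} = s_j + (2j − 1) = (j^2 − 2j − 1) + (2j − 1) = j^2 − 2,
and (j+1)^2 − 2·(j+1) − 1 = j^2 − 2.
This completes the inductive step, so s_n = n^2 − 2n − 1 for all n ≥ 1.

s_n = n^2 − 2n − 1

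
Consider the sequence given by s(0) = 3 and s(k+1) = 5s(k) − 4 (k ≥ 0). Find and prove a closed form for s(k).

Claim: s(k) = 2·5^k + 1.

Base case: s(0) = 3, and 2·5^0 + 1 = 2 + 1 = 3.
Assume s(r) = 2·5^r + 1 for some r ≥ 0.
Then s(r+1) = 5s(r) − 4 = 5·(2·5^r + 1) − 4 = 10·5^r + 5 − 4 = 2·5^{r+1} + 1.
This completes the inductive step, so s(k) = 2·5^k + 1 for all k ≥ 0.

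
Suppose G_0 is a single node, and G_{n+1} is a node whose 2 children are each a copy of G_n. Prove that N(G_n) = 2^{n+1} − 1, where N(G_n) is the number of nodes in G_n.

Base case: N(G_0) = 1, and 2^{0+1} − 1 = 1.
Assume N(G_m) = 2^{m+1} − 1.
Then N(G_{m+1}) = 1 + 2N(G_m) = 1 + 2(2^{m+1} − 1) = 2^{m+2} − 2 + 1 = 2^{m+2} − 1.
So the formula holds for m+1, and by induction N(G_n) = 2^{n+1} − 1 for all n ≥ 0.

N(G_n) = 2^{n+1} − 1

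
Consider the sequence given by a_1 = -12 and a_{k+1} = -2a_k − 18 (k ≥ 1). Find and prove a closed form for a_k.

Claim: a_k = 3·(-2)^k − 6.

Base case: a_1 = -12, and 3·(-2)^1 − 6 = -6 − 6 = -12.
Assume a_m = 3·(-2)^m − 6 for some m ≥ 1.
Then a_{m+1} = -2a_m − 18 = -2·(3·(-2)^m − 6) − 18 = -6·(-2)^m + 12 − 18 = 3·(-2)^{m+1} − 6.
Hence a_k = 3·(-2)^k − 6 for every k ≥ 1, by induction.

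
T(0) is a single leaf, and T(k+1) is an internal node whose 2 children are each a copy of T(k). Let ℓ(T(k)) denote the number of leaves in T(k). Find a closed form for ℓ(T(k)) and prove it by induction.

Claim: ℓ(T(k)) = 2^k.

Base case: ℓ(T(0)) = 1, and 2^0 = 1.
Assume ℓ(T(r)) = 2^r.
Then ℓ(T(r+1)) = 2·ℓ(T(r)) = 2·2^r = 2^{r+1}.
Hence ℓ(T(k)) = 2^k for every k ≥ 0, by induction.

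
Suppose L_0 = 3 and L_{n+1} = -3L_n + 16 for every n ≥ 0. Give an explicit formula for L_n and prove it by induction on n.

Claim: L_n = -(-3)^n + 4.

Base case: L_0 = 3, and -(-3)^0 + 4 = -1 + 4 = 3.
Assume L_m = -(-3)^m + 4 for some m ≥ 0.
Then L_{m+1} = -3L_m + 16 = -3·(-(-3)^m + 4) + 16 = 3·(-3)^m − 12 + 16 = -(-3)^{m+1} + 4.
By induction, L_n = -(-3)^n + 4 for all n ≥ 0.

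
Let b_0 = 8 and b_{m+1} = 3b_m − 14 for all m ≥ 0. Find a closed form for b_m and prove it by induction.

Claim: b_m = 3^m + 7.

Base case: b_0 = 8, and 3^0 + 7 = 1 + 7 = 8.
Assume b_j = 3^j + 7 for some j ≥ 0.
Then b_{j+1} = 3b_j − 14 = 3·(3^j + 7) − 14 = 3^{j+1} + 21 − 14 = 3^{j+1} + 7.
So the formula holds for j+1, and by induction b_m = 3^m + 7 for all m ≥ 0.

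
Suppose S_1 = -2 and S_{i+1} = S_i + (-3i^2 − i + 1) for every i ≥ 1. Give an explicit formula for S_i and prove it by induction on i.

Claim: S_i = -i^3 + i^2 + i − 3.

Base case: S_1 = -2, and -1^3 + 1^2 + 1 − 3 = -2.
Assume S_r = -r^3 + r^2 + r − 3.
Then S_{r+1} = S_r + (-3r^2 − r + 1) = (-r^3 + r^2 + r − 3) + (-3r^2 − r + 1) = -r^3 − 2r^2 − 2,
and -(r+1)^3 + (r+1)^2 + (r+1) − 3 = -r^3 − 2r^2 − 2.
Hence S_i = -i^3 + i^2 + i − 3 for every i ≥ 1, by induction.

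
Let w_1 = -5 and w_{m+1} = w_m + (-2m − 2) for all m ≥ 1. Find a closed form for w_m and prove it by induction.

Claim: w_m = -m^2 − m − 3.

Base case: w_1 = -5, and -1^2 − 1 − 3 = -5.
Assume w_r = -r^2 − r − 3.
Then w_{r+1} = w_r + (-2r − 2) = (-r^2 − r − 3) + (-2r − 2) = -r^2 − 3r − 5,
and -(r+1)^2 − (r+1) − 3 = -r^2 − 3r − 5.
This completes the inductive step, so w_m = -m^2 − m − 3 for all m ≥ 1.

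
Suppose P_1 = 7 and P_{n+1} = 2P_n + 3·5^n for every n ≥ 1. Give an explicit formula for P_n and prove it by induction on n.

Claim: P_n = 2^n + 5^n.

Base case: P_1 = 7, and 2^1 + 5^1 = 2 + 5 = 7.
Assume P_r = 2^r + 5^r for some r ≥ 1.
Then P_{r+1} = 2P_r + 3·5^r = 2·(2^r + 5^r) + 3·5^r = 2^{r+1} + 2·5^r + 3·5^r = 2^{r+1} + 5·5^r = 2^{r+1} + 5^{r+1}.
Hence P_n = 2^n + 5^n for every n ≥ 1, by induction.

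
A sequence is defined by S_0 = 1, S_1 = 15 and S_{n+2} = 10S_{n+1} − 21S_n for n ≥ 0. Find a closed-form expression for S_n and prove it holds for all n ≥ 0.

Claim: S_n = 3·7^n − 2·3^n.

Base cases: S_0 = 1 and 3·7^0 − 2·3^0 = 1; S_1 = 15 and 3·7^1 − 2·3^1 = 15.
Assume S_j = 3·7^j − 2·3^j for all 0 ≤ j ≤ r, where r ≥ 1.
Then S_{r+1} = 10S_r − 21S_{r−1} = 10·(3·7^r − 2·3^r) − 21·(3·7^{r−1} − 2·3^{r−1}) = 3·(10·7 − 21)7^{r−1} − 2·(10·3 − 21)3^{r−1} = 147·7^{r−1} − 18·3^{r−1} = 3·7^{r+1} − 2·3^{r+1}.
So the formula holds for r+1, and by strong induction S_n = 3·7^n − 2·3^n for all n ≥ 0.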